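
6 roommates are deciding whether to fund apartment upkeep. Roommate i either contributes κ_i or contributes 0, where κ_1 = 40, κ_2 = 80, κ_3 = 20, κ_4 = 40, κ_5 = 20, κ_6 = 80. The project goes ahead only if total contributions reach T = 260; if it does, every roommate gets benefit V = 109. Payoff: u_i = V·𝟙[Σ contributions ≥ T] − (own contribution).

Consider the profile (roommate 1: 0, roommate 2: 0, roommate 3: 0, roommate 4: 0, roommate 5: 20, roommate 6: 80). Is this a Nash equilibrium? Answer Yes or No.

Total = 100 < 260: not provided.
Roommate 1 (pledges 0, payoff 0): pledging 40 → total 140, payoff -40. No gain.
Roommate 2 (pledges 0, payoff 0): pledging 80 → total 180, payoff -80. No gain.
Roommate 3 (pledges 0, payoff 0): pledging 20 → total 120, payoff -20. No gain.
Roommate 4 (pledges 0, payoff 0): pledging 40 → total 140, payoff -40. No gain.
Roommate 5 (pledges 20, payoff -20): dropping to 0 → total 80, payoff 0. Profitable deviation.

No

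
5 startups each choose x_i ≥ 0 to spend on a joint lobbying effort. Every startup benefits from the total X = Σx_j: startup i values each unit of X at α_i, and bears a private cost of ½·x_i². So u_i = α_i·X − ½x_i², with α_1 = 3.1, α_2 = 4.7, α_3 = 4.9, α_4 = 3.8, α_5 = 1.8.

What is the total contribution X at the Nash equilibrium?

18.3

Startup i's FOC: ∂u_i/∂x_i = α_i − x_i = 0, so x_i* = α_i.
NE contributions = (3.1, 4.7, 4.9, 3.8, 1.8); X = 18.3.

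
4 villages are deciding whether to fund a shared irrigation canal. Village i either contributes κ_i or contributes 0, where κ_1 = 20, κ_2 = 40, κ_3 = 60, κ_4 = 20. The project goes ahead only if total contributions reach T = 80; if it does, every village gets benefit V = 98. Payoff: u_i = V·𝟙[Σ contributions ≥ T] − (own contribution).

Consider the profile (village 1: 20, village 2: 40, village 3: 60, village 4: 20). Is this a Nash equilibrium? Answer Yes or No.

Total = 140 ≥ 80: provided.
Village 1 (pledges 20, payoff 78): dropping to 0 → total 120, payoff 98. Profitable deviation.

No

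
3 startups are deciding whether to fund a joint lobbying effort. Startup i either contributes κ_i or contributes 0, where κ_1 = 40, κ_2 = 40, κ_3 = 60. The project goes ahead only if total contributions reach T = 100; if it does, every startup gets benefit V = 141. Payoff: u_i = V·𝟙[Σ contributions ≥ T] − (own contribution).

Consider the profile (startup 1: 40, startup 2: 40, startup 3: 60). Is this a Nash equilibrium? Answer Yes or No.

No

Total = 140 ≥ 100: provided.
Startup 1 (pledges 40, payoff 101): dropping to 0 → total 100, payoff 141. Profitable deviation.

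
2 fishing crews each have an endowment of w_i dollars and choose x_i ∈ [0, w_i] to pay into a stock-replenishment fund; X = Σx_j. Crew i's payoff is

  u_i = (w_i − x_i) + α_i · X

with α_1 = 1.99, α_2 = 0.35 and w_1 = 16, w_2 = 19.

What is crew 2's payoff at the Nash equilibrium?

∂u_i/∂x_i = α_i − 1, so crew i contributes w_i if α_i > 1, else 0.
α_i > 1 for i ∈ {1}; NE contributions (16, 0), X = 16.
u_2 = (19 − 0) + 0.35·16 = 24.6.

24.6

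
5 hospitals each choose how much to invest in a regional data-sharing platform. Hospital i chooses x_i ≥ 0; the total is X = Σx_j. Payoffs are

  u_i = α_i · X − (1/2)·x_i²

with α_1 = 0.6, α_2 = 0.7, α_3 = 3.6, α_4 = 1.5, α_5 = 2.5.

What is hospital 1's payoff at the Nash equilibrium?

Hospital i's FOC: ∂u_i/∂x_i = α_i − x_i = 0, so x_i* = α_i.
NE contributions = (0.6, 0.7, 3.6, 1.5, 2.5); X = 8.9.
u_1 = α_1·X − ½·(x_1)² = 0.6·8.9 − ½·0.6² = 5.16.

5.16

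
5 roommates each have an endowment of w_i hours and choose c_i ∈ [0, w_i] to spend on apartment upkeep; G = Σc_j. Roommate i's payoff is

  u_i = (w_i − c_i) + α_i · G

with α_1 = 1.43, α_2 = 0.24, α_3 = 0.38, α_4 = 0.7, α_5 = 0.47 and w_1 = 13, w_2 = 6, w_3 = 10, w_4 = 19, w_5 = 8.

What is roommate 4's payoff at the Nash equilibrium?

∂u_i/∂c_i = α_i − 1, so roommate i contributes w_i if α_i > 1, else 0.
α_i > 1 for i ∈ {1}; NE contributions (13, 0, 0, 0, 0), G = 13.
u_4 = (19 − 0) + 0.7·13 = 28.1.

28.1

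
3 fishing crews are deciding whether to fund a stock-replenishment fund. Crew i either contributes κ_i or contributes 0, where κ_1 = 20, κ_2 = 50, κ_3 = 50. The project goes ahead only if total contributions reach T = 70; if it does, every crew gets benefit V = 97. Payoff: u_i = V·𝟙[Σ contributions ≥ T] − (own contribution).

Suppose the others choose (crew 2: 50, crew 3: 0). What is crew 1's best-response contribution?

Others' total = 50. Contributing 20 brings total to 70 ≥ 70: gain V − κ_1 = 77.
Best response: 20.

20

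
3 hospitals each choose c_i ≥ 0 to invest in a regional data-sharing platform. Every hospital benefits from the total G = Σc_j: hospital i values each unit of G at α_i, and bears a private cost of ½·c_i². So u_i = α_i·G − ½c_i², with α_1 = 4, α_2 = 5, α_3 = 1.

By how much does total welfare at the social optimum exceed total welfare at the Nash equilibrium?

Hospital i's FOC: ∂u_i/∂c_i = α_i − c_i = 0, so c_i* = α_i.
NE contributions = (4, 5, 1); G = 10.
W^NE = (Σα)·G − ½Σα_i² = 10² − ½·42 = 79.
Planner sets c_i = Σα_j = 10 for every i, so G^SO = 3·10 = 30.
W^SO = (Σα)·G^SO − ½·3·(Σα)² = (3/2)·10² = 150.
Deadweight loss = W^SO − W^NE = 71.

71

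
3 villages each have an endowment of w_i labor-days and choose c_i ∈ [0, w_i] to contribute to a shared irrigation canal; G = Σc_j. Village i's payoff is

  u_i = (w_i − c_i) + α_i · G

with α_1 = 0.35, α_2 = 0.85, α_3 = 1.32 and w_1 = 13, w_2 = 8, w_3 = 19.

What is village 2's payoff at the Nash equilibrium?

24.15

∂u_i/∂c_i = α_i − 1, so village i contributes w_i if α_i > 1, else 0.
α_i > 1 for i ∈ {3}; NE contributions (0, 0, 19), G = 19.
u_2 = (8 − 0) + 0.85·19 = 24.15.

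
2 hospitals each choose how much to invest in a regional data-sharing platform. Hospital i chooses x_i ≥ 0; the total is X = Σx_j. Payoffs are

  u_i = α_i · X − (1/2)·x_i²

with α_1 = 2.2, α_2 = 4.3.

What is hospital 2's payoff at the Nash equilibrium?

Hospital i's FOC: ∂u_i/∂x_i = α_i − x_i = 0, so x_i* = α_i.
NE contributions = (2.2, 4.3); X = 6.5.
u_2 = α_2·X − ½·(x_2)² = 4.3·6.5 − ½·4.3² = 18.705.

18.705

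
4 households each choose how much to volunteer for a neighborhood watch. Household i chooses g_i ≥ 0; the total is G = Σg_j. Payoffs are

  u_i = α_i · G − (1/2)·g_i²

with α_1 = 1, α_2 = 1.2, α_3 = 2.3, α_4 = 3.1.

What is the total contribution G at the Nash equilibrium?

7.6

Household i's FOC: ∂u_i/∂g_i = α_i − g_i = 0, so g_i* = α_i.
NE contributions = (1, 1.2, 2.3, 3.1); G = 7.6.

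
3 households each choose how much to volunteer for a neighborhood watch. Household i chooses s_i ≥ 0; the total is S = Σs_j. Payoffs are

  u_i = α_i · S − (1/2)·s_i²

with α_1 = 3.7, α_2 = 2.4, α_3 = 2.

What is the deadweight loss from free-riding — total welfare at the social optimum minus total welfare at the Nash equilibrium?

Household i's FOC: ∂u_i/∂s_i = α_i − s_i = 0, so s_i* = α_i.
NE contributions = (3.7, 2.4, 2); S = 8.1.
W^NE = (Σα)·S − ½Σα_i² = 8.1² − ½·23.45 = 53.885.
Planner sets s_i = Σα_j = 8.1 for every i, so S^SO = 3·8.1 = 24.3.
W^SO = (Σα)·S^SO − ½·3·(Σα)² = (3/2)·8.1² = 98.415.
Deadweight loss = W^SO − W^NE = 44.53.

44.53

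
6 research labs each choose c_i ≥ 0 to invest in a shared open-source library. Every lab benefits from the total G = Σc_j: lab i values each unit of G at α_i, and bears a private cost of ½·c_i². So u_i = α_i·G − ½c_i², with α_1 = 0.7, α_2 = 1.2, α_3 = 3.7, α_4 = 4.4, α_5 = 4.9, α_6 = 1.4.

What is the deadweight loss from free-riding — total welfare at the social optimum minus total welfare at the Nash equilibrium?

Lab i's FOC: ∂u_i/∂c_i = α_i − c_i = 0, so c_i* = α_i.
NE contributions = (0.7, 1.2, 3.7, 4.4, 4.9, 1.4); G = 16.3.
W^NE = (Σα)·G − ½Σα_i² = 16.3² − ½·60.95 = 235.215.
Planner sets c_i = Σα_j = 16.3 for every i, so G^SO = 6·16.3 = 97.8.
W^SO = (Σα)·G^SO − ½·6·(Σα)² = (6/2)·16.3² = 797.07.
Deadweight loss = W^SO − W^NE = 561.855.

561.855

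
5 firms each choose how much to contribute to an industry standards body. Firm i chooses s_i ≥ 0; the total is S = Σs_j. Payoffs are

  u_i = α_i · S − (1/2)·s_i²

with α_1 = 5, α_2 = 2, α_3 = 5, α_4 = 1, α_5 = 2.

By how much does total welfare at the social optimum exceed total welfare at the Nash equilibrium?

367

Firm i's FOC: ∂u_i/∂s_i = α_i − s_i = 0, so s_i* = α_i.
NE contributions = (5, 2, 5, 1, 2); S = 15.
W^NE = (Σα)·S − ½Σα_i² = 15² − ½·59 = 195.5.
Planner sets s_i = Σα_j = 15 for every i, so S^SO = 5·15 = 75.
W^SO = (Σα)·S^SO − ½·5·(Σα)² = (5/2)·15² = 562.5.
Deadweight loss = W^SO − W^NE = 367.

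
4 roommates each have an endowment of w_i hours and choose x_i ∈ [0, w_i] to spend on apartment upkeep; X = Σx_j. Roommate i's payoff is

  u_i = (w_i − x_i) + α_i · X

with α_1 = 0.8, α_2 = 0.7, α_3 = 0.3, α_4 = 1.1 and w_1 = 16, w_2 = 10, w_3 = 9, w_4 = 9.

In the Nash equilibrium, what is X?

∂u_i/∂x_i = α_i − 1, so roommate i contributes w_i if α_i > 1, else 0.
α_i > 1 for i ∈ {4}; NE contributions (0, 0, 0, 9), X = 9.

9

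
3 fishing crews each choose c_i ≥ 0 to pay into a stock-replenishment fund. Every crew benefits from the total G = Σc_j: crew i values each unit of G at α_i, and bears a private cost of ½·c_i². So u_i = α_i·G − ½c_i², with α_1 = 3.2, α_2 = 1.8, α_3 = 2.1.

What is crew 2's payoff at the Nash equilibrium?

Crew i's FOC: ∂u_i/∂c_i = α_i − c_i = 0, so c_i* = α_i.
NE contributions = (3.2, 1.8, 2.1); G = 7.1.
u_2 = α_2·G − ½·(c_2)² = 1.8·7.1 − ½·1.8² = 11.16.

11.16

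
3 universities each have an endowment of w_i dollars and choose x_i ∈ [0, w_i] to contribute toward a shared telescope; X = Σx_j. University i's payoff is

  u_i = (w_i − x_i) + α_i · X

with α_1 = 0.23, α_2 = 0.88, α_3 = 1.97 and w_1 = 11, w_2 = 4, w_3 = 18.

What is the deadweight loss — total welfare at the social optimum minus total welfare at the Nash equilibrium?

∂u_i/∂x_i = α_i − 1, so university i contributes w_i if α_i > 1, else 0.
α_i > 1 for i ∈ {3}; NE contributions (0, 0, 18), X = 18.
W^NE = Σw_i − X^NE + (Σα_i)·X^NE = 33 + 2.08·18 = 70.44.
Planner: ∂(Σu_j)/∂x_i = Σα_j − 1 = 2.08 > 0, so everyone contributes w_i; X^SO = 33, W^SO = 33 + 2.08·33 = 101.64.
Deadweight loss = 31.2.

31.2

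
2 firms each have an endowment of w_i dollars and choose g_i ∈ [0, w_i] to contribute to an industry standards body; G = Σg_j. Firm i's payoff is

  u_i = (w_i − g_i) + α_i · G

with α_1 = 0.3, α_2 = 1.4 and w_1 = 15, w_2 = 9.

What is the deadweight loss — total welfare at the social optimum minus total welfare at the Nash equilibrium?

∂u_i/∂g_i = α_i − 1, so firm i contributes w_i if α_i > 1, else 0.
α_i > 1 for i ∈ {2}; NE contributions (0, 9), G = 9.
W^NE = Σw_i − G^NE + (Σα_i)·G^NE = 24 + 0.7·9 = 30.3.
Planner: ∂(Σu_j)/∂g_i = Σα_j − 1 = 0.7 > 0, so everyone contributes w_i; G^SO = 24, W^SO = 24 + 0.7·24 = 40.8.
Deadweight loss = 10.5.

10.5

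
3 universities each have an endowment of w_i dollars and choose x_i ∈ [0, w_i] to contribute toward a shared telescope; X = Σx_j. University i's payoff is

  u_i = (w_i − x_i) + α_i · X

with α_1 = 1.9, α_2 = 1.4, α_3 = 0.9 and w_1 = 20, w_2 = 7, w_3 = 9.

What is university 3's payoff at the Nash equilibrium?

33.3

∂u_i/∂x_i = α_i − 1, so university i contributes w_i if α_i > 1, else 0.
α_i > 1 for i ∈ {1, 2}; NE contributions (20, 7, 0), X = 27.
u_3 = (9 − 0) + 0.9·27 = 33.3.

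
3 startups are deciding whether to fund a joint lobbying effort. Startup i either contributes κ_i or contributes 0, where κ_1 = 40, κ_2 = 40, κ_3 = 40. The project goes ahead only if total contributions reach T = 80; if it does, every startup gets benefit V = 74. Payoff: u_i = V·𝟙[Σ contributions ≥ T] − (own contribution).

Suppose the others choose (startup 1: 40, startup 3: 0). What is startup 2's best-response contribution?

40

Others' total = 40. Contributing 40 brings total to 80 ≥ 80: gain V − κ_2 = 34.
Best response: 40.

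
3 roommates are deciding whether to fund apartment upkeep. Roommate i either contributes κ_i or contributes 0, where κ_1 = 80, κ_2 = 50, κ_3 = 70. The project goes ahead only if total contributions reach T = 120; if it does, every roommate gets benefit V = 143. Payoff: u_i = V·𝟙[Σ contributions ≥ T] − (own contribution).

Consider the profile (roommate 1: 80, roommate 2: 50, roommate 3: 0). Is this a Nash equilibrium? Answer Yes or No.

Yes

Total = 130 ≥ 120: provided.
Roommate 1 (pledges 80, payoff 63): dropping to 0 → total 50, payoff 0. No gain.
Roommate 2 (pledges 50, payoff 93): dropping to 0 → total 80, payoff 0. No gain.
Roommate 3 (pledges 0, payoff 143): pledging 70 → total 200, payoff 73. No gain.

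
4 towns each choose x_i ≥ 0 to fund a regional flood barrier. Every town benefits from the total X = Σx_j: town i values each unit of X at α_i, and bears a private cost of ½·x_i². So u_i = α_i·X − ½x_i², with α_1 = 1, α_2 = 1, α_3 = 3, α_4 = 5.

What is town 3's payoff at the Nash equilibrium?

Town i's FOC: ∂u_i/∂x_i = α_i − x_i = 0, so x_i* = α_i.
NE contributions = (1, 1, 3, 5); X = 10.
u_3 = α_3·X − ½·(x_3)² = 3·10 − ½·3² = 25.5.

25.5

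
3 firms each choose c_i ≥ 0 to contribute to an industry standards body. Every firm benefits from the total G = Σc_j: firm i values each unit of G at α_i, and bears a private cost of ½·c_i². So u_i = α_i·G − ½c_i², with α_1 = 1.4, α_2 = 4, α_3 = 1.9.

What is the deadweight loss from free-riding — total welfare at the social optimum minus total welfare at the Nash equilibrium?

37.43

Firm i's FOC: ∂u_i/∂c_i = α_i − c_i = 0, so c_i* = α_i.
NE contributions = (1.4, 4, 1.9); G = 7.3.
W^NE = (Σα)·G − ½Σα_i² = 7.3² − ½·21.57 = 42.505.
Planner sets c_i = Σα_j = 7.3 for every i, so G^SO = 3·7.3 = 21.9.
W^SO = (Σα)·G^SO − ½·3·(Σα)² = (3/2)·7.3² = 79.935.
Deadweight loss = W^SO − W^NE = 37.43.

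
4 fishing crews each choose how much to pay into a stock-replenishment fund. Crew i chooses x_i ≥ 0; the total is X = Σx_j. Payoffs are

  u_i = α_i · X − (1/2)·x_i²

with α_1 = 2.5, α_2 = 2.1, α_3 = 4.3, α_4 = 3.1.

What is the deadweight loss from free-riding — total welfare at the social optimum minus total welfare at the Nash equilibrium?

163.38

Crew i's FOC: ∂u_i/∂x_i = α_i − x_i = 0, so x_i* = α_i.
NE contributions = (2.5, 2.1, 4.3, 3.1); X = 12.
W^NE = (Σα)·X − ½Σα_i² = 12² − ½·38.76 = 124.62.
Planner sets x_i = Σα_j = 12 for every i, so X^SO = 4·12 = 48.
W^SO = (Σα)·X^SO − ½·4·(Σα)² = (4/2)·12² = 288.
Deadweight loss = W^SO − W^NE = 163.38.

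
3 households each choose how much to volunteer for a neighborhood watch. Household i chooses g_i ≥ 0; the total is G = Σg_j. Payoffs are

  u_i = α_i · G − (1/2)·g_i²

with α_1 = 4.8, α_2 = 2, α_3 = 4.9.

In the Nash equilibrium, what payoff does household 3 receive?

Household i's FOC: ∂u_i/∂g_i = α_i − g_i = 0, so g_i* = α_i.
NE contributions = (4.8, 2, 4.9); G = 11.7.
u_3 = α_3·G − ½·(g_3)² = 4.9·11.7 − ½·4.9² = 45.325.

45.325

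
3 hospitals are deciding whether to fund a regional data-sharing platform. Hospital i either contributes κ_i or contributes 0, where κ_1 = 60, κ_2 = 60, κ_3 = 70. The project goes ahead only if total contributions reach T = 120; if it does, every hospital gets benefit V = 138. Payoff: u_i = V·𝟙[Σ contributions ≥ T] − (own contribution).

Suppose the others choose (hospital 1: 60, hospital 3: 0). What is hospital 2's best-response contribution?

Others' total = 60. Contributing 60 brings total to 120 ≥ 120: gain V − κ_2 = 78.
Best response: 60.

60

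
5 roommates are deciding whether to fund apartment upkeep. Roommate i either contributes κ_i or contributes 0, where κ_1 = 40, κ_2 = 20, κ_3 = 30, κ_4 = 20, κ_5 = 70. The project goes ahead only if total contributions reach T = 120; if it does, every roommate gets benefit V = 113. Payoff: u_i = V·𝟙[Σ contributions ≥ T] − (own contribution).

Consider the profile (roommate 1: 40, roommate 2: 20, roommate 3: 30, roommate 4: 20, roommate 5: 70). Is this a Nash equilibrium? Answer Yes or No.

Total = 180 ≥ 120: provided.
Roommate 1 (pledges 40, payoff 73): dropping to 0 → total 140, payoff 113. Profitable deviation.

No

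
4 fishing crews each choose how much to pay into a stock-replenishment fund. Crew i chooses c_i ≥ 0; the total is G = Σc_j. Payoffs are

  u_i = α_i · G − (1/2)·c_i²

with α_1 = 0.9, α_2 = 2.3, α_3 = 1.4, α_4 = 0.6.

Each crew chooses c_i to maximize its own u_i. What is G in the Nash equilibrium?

5.2

Crew i's FOC: ∂u_i/∂c_i = α_i − c_i = 0, so c_i* = α_i.
NE contributions = (0.9, 2.3, 1.4, 0.6); G = 5.2.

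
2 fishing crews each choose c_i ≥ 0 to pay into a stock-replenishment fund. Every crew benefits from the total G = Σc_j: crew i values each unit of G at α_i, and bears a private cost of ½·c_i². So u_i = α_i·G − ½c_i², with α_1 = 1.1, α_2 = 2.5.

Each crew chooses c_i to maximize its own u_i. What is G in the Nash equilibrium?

Crew i's FOC: ∂u_i/∂c_i = α_i − c_i = 0, so c_i* = α_i.
NE contributions = (1.1, 2.5); G = 3.6.

3.6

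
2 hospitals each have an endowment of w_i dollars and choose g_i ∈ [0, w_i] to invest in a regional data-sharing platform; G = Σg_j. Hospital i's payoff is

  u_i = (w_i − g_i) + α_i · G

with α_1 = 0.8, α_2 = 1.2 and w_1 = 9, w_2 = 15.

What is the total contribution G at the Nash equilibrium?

∂u_i/∂g_i = α_i − 1, so hospital i contributes w_i if α_i > 1, else 0.
α_i > 1 for i ∈ {2}; NE contributions (0, 15), G = 15.

15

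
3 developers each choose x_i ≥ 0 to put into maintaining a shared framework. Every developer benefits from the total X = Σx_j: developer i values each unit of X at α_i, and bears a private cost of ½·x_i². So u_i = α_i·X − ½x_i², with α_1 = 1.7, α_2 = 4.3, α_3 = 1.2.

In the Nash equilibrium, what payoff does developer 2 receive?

21.715

Developer i's FOC: ∂u_i/∂x_i = α_i − x_i = 0, so x_i* = α_i.
NE contributions = (1.7, 4.3, 1.2); X = 7.2.
u_2 = α_2·X − ½·(x_2)² = 4.3·7.2 − ½·4.3² = 21.715.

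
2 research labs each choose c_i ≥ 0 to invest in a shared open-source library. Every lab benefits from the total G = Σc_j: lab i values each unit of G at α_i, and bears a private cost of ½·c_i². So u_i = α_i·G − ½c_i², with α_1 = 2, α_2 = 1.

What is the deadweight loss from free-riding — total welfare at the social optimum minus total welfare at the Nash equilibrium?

Lab i's FOC: ∂u_i/∂c_i = α_i − c_i = 0, so c_i* = α_i.
NE contributions = (2, 1); G = 3.
W^NE = (Σα)·G − ½Σα_i² = 3² − ½·5 = 6.5.
Planner sets c_i = Σα_j = 3 for every i, so G^SO = 2·3 = 6.
W^SO = (Σα)·G^SO − ½·2·(Σα)² = (2/2)·3² = 9.
Deadweight loss = W^SO − W^NE = 2.5.

2.5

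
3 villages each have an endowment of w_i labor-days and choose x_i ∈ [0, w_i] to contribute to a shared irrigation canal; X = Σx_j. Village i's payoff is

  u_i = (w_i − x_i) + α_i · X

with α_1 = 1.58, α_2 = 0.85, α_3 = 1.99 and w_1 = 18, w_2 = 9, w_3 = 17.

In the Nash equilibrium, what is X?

∂u_i/∂x_i = α_i − 1, so village i contributes w_i if α_i > 1, else 0.
α_i > 1 for i ∈ {1, 3}; NE contributions (18, 0, 17), X = 35.

35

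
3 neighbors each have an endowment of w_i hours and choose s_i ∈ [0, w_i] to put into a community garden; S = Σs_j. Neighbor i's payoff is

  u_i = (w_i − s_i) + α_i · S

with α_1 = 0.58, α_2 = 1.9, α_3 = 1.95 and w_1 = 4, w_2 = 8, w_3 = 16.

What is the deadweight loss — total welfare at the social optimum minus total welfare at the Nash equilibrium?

∂u_i/∂s_i = α_i − 1, so neighbor i contributes w_i if α_i > 1, else 0.
α_i > 1 for i ∈ {2, 3}; NE contributions (0, 8, 16), S = 24.
W^NE = Σw_i − S^NE + (Σα_i)·S^NE = 28 + 3.43·24 = 110.32.
Planner: ∂(Σu_j)/∂s_i = Σα_j − 1 = 3.43 > 0, so everyone contributes w_i; S^SO = 28, W^SO = 28 + 3.43·28 = 124.04.
Deadweight loss = 13.72.

13.72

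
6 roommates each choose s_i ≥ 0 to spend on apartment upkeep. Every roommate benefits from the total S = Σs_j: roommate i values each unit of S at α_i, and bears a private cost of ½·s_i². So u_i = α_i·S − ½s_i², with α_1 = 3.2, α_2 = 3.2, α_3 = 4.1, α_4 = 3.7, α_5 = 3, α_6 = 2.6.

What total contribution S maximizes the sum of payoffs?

118.8

Planner FOC: ∂(Σu_j)/∂s_i = (Σα_j) − s_i = 0, so s_i^SO = Σα_j = 19.8 for every i; S^SO = 118.8.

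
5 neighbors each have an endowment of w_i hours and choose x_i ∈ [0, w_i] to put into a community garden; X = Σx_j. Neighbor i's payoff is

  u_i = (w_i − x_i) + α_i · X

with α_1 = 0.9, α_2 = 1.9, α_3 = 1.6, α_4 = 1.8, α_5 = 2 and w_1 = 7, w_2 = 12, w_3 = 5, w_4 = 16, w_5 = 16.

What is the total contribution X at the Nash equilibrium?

∂u_i/∂x_i = α_i − 1, so neighbor i contributes w_i if α_i > 1, else 0.
α_i > 1 for i ∈ {2, 3, 4, 5}; NE contributions (0, 12, 5, 16, 16), X = 49.

49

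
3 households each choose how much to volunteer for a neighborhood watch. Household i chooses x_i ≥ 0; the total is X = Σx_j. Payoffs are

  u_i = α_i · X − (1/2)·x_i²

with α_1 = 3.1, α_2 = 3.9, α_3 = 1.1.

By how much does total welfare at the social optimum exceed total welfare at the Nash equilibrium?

Household i's FOC: ∂u_i/∂x_i = α_i − x_i = 0, so x_i* = α_i.
NE contributions = (3.1, 3.9, 1.1); X = 8.1.
W^NE = (Σα)·X − ½Σα_i² = 8.1² − ½·26.03 = 52.595.
Planner sets x_i = Σα_j = 8.1 for every i, so X^SO = 3·8.1 = 24.3.
W^SO = (Σα)·X^SO − ½·3·(Σα)² = (3/2)·8.1² = 98.415.
Deadweight loss = W^SO − W^NE = 45.82.

45.82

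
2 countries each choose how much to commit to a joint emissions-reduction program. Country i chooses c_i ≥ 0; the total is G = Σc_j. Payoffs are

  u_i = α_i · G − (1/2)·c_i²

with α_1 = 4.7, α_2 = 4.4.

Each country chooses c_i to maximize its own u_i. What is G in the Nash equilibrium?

Country i's FOC: ∂u_i/∂c_i = α_i − c_i = 0, so c_i* = α_i.
NE contributions = (4.7, 4.4); G = 9.1.

9.1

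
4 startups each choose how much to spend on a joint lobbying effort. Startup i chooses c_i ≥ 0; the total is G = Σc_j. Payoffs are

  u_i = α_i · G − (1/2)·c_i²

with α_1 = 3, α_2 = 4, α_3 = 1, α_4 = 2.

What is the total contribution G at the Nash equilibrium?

10

Startup i's FOC: ∂u_i/∂c_i = α_i − c_i = 0, so c_i* = α_i.
NE contributions = (3, 4, 1, 2); G = 10.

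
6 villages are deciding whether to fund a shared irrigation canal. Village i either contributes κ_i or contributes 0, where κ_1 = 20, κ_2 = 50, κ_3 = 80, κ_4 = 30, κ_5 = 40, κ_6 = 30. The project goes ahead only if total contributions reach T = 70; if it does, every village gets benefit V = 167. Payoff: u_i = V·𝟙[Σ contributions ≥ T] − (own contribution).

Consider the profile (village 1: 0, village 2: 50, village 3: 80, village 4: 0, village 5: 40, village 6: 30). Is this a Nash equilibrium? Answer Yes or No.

No

Total = 200 ≥ 70: provided.
Village 1 (pledges 0, payoff 167): pledging 20 → total 220, payoff 147. No gain.
Village 2 (pledges 50, payoff 117): dropping to 0 → total 150, payoff 167. Profitable deviation.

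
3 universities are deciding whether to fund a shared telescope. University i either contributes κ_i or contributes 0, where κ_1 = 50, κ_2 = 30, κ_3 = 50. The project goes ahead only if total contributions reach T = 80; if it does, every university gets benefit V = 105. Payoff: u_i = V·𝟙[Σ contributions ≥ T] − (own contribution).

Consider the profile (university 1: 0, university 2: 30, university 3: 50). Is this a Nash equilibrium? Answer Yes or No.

Total = 80 ≥ 80: provided.
University 1 (pledges 0, payoff 105): pledging 50 → total 130, payoff 55. No gain.
University 2 (pledges 30, payoff 75): dropping to 0 → total 50, payoff 0. No gain.
University 3 (pledges 50, payoff 55): dropping to 0 → total 30, payoff 0. No gain.

Yes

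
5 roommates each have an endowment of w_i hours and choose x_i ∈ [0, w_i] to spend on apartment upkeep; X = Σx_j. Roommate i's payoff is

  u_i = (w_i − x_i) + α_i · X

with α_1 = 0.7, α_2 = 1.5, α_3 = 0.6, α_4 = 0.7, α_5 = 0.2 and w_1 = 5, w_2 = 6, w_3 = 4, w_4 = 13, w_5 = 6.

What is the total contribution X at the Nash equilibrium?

∂u_i/∂x_i = α_i − 1, so roommate i contributes w_i if α_i > 1, else 0.
α_i > 1 for i ∈ {2}; NE contributions (0, 6, 0, 0, 0), X = 6.

6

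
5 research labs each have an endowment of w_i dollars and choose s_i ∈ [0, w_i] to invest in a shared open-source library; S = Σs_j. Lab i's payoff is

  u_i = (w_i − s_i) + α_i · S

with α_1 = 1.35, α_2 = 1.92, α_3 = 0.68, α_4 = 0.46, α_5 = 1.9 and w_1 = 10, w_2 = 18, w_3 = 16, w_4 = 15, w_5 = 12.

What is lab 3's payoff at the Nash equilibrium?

∂u_i/∂s_i = α_i − 1, so lab i contributes w_i if α_i > 1, else 0.
α_i > 1 for i ∈ {1, 2, 5}; NE contributions (10, 18, 0, 0, 12), S = 40.
u_3 = (16 − 0) + 0.68·40 = 43.2.

43.2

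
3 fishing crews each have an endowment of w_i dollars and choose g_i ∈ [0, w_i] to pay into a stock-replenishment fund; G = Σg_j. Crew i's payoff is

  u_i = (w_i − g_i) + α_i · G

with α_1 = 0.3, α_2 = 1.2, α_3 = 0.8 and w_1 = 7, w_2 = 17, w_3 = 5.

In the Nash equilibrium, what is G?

∂u_i/∂g_i = α_i − 1, so crew i contributes w_i if α_i > 1, else 0.
α_i > 1 for i ∈ {2}; NE contributions (0, 17, 0), G = 17.

17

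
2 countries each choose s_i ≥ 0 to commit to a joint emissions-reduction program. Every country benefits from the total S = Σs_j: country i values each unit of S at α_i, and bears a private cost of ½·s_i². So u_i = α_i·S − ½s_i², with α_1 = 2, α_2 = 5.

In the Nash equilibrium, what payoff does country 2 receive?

22.5

Country i's FOC: ∂u_i/∂s_i = α_i − s_i = 0, so s_i* = α_i.
NE contributions = (2, 5); S = 7.
u_2 = α_2·S − ½·(s_2)² = 5·7 − ½·5² = 22.5.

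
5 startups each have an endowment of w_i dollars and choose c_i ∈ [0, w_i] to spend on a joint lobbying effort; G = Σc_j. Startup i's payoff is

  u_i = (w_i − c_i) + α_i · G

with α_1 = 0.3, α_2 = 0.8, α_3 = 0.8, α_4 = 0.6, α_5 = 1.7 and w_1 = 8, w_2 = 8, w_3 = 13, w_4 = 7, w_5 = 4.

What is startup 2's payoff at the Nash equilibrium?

∂u_i/∂c_i = α_i − 1, so startup i contributes w_i if α_i > 1, else 0.
α_i > 1 for i ∈ {5}; NE contributions (0, 0, 0, 0, 4), G = 4.
u_2 = (8 − 0) + 0.8·4 = 11.2.

11.2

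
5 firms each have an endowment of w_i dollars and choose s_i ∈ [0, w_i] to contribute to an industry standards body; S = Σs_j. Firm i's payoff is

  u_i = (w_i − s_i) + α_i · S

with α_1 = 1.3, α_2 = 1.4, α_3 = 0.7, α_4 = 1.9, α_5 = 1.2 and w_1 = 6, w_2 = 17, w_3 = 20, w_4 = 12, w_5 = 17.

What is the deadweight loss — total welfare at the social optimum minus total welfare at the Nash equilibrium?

∂u_i/∂s_i = α_i − 1, so firm i contributes w_i if α_i > 1, else 0.
α_i > 1 for i ∈ {1, 2, 4, 5}; NE contributions (6, 17, 0, 12, 17), S = 52.
W^NE = Σw_i − S^NE + (Σα_i)·S^NE = 72 + 5.5·52 = 358.
Planner: ∂(Σu_j)/∂s_i = Σα_j − 1 = 5.5 > 0, so everyone contributes w_i; S^SO = 72, W^SO = 72 + 5.5·72 = 468.
Deadweight loss = 110.

110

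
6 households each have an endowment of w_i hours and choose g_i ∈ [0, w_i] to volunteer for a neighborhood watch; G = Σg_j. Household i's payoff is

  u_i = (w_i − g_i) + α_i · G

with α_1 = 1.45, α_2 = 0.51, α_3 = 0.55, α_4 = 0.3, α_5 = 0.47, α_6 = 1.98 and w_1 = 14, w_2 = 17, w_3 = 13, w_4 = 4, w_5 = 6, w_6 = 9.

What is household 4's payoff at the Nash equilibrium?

10.9

∂u_i/∂g_i = α_i − 1, so household i contributes w_i if α_i > 1, else 0.
α_i > 1 for i ∈ {1, 6}; NE contributions (14, 0, 0, 0, 0, 9), G = 23.
u_4 = (4 − 0) + 0.3·23 = 10.9.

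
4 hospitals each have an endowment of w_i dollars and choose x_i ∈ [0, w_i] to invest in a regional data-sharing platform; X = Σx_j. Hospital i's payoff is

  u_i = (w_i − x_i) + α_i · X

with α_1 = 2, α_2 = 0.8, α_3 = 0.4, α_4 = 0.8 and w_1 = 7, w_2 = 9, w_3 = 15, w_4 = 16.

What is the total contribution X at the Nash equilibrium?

∂u_i/∂x_i = α_i − 1, so hospital i contributes w_i if α_i > 1, else 0.
α_i > 1 for i ∈ {1}; NE contributions (7, 0, 0, 0), X = 7.

7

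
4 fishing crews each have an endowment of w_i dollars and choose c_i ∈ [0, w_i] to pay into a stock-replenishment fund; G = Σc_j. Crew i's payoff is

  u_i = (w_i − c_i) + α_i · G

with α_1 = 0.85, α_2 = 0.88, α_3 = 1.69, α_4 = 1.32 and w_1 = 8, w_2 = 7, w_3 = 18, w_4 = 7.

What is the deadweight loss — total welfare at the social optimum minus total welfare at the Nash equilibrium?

56.1

∂u_i/∂c_i = α_i − 1, so crew i contributes w_i if α_i > 1, else 0.
α_i > 1 for i ∈ {3, 4}; NE contributions (0, 0, 18, 7), G = 25.
W^NE = Σw_i − G^NE + (Σα_i)·G^NE = 40 + 3.74·25 = 133.5.
Planner: ∂(Σu_j)/∂c_i = Σα_j − 1 = 3.74 > 0, so everyone contributes w_i; G^SO = 40, W^SO = 40 + 3.74·40 = 189.6.
Deadweight loss = 56.1.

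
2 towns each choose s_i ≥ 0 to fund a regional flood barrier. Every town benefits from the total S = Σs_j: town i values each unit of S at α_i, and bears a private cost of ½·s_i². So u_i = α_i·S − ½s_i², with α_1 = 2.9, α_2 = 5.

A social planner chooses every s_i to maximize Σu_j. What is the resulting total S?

15.8

Planner FOC: ∂(Σu_j)/∂s_i = (Σα_j) − s_i = 0, so s_i^SO = Σα_j = 7.9 for every i; S^SO = 15.8.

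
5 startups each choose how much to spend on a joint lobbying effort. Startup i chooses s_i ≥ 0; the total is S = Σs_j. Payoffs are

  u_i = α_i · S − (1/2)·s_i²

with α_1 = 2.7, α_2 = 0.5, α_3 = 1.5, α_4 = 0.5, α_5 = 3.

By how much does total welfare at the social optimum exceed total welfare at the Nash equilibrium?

110.38

Startup i's FOC: ∂u_i/∂s_i = α_i − s_i = 0, so s_i* = α_i.
NE contributions = (2.7, 0.5, 1.5, 0.5, 3); S = 8.2.
W^NE = (Σα)·S − ½Σα_i² = 8.2² − ½·19.04 = 57.72.
Planner sets s_i = Σα_j = 8.2 for every i, so S^SO = 5·8.2 = 41.
W^SO = (Σα)·S^SO − ½·5·(Σα)² = (5/2)·8.2² = 168.1.
Deadweight loss = W^SO − W^NE = 110.38.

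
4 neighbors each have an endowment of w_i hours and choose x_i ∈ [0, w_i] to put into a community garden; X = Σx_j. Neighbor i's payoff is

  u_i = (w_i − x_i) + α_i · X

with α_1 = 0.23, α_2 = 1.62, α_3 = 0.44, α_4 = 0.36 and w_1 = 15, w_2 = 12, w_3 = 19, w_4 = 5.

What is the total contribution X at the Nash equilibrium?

12

∂u_i/∂x_i = α_i − 1, so neighbor i contributes w_i if α_i > 1, else 0.
α_i > 1 for i ∈ {2}; NE contributions (0, 12, 0, 0), X = 12.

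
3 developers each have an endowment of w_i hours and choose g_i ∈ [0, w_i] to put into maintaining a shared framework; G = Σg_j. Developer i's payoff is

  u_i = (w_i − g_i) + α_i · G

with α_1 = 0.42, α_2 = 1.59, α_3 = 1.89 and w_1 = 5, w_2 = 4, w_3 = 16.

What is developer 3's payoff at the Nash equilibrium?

∂u_i/∂g_i = α_i − 1, so developer i contributes w_i if α_i > 1, else 0.
α_i > 1 for i ∈ {2, 3}; NE contributions (0, 4, 16), G = 20.
u_3 = (16 − 16) + 1.89·20 = 37.8.

37.8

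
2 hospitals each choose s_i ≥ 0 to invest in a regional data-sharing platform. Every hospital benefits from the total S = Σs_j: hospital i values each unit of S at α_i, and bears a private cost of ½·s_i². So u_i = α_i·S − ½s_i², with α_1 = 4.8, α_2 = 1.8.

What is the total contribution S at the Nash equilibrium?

Hospital i's FOC: ∂u_i/∂s_i = α_i − s_i = 0, so s_i* = α_i.
NE contributions = (4.8, 1.8); S = 6.6.

6.6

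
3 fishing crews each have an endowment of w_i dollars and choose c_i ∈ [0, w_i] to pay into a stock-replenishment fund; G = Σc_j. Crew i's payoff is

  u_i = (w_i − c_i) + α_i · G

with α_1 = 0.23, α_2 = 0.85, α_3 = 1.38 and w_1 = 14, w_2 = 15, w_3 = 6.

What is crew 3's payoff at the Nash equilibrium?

8.28

∂u_i/∂c_i = α_i − 1, so crew i contributes w_i if α_i > 1, else 0.
α_i > 1 for i ∈ {3}; NE contributions (0, 0, 6), G = 6.
u_3 = (6 − 6) + 1.38·6 = 8.28.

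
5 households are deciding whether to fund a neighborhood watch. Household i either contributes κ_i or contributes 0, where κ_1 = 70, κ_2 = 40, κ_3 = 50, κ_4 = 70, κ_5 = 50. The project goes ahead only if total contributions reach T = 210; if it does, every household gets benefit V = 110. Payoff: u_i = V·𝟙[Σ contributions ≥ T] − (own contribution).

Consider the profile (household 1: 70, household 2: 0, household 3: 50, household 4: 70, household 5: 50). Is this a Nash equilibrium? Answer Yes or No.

Yes

Total = 240 ≥ 210: provided.
Household 1 (pledges 70, payoff 40): dropping to 0 → total 170, payoff 0. No gain.
Household 2 (pledges 0, payoff 110): pledging 40 → total 280, payoff 70. No gain.
Household 3 (pledges 50, payoff 60): dropping to 0 → total 190, payoff 0. No gain.
Household 4 (pledges 70, payoff 40): dropping to 0 → total 170, payoff 0. No gain.
Household 5 (pledges 50, payoff 60): dropping to 0 → total 190, payoff 0. No gain.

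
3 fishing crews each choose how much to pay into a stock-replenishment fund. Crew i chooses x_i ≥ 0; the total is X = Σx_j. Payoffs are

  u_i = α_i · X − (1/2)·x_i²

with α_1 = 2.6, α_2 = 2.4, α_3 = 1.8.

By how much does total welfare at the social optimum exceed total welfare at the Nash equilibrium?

31

Crew i's FOC: ∂u_i/∂x_i = α_i − x_i = 0, so x_i* = α_i.
NE contributions = (2.6, 2.4, 1.8); X = 6.8.
W^NE = (Σα)·X − ½Σα_i² = 6.8² − ½·15.76 = 38.36.
Planner sets x_i = Σα_j = 6.8 for every i, so X^SO = 3·6.8 = 20.4.
W^SO = (Σα)·X^SO − ½·3·(Σα)² = (3/2)·6.8² = 69.36.
Deadweight loss = W^SO − W^NE = 31.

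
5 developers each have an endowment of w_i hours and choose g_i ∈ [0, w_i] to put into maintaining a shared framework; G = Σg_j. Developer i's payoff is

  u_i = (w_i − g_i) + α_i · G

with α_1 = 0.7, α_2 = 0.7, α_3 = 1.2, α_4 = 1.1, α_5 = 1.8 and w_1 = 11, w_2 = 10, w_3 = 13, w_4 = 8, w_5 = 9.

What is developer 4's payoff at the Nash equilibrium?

∂u_i/∂g_i = α_i − 1, so developer i contributes w_i if α_i > 1, else 0.
α_i > 1 for i ∈ {3, 4, 5}; NE contributions (0, 0, 13, 8, 9), G = 30.
u_4 = (8 − 8) + 1.1·30 = 33.

33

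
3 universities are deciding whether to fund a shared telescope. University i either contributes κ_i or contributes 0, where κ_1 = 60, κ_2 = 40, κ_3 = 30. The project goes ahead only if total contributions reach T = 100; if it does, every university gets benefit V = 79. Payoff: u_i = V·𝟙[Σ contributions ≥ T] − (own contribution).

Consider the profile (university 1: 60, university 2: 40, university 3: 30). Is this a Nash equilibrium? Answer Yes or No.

No

Total = 130 ≥ 100: provided.
University 1 (pledges 60, payoff 19): dropping to 0 → total 70, payoff 0. No gain.
University 2 (pledges 40, payoff 39): dropping to 0 → total 90, payoff 0. No gain.
University 3 (pledges 30, payoff 49): dropping to 0 → total 100, payoff 79. Profitable deviation.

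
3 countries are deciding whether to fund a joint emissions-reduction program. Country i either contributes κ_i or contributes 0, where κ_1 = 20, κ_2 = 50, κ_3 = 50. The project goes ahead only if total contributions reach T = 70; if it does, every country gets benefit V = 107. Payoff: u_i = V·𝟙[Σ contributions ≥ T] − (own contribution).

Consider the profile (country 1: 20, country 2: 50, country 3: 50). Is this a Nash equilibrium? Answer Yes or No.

Total = 120 ≥ 70: provided.
Country 1 (pledges 20, payoff 87): dropping to 0 → total 100, payoff 107. Profitable deviation.

No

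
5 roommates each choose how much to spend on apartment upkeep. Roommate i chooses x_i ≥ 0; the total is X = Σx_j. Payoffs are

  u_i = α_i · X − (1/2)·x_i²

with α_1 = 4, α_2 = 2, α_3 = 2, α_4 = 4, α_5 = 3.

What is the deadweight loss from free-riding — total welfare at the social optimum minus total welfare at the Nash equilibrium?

362

Roommate i's FOC: ∂u_i/∂x_i = α_i − x_i = 0, so x_i* = α_i.
NE contributions = (4, 2, 2, 4, 3); X = 15.
W^NE = (Σα)·X − ½Σα_i² = 15² − ½·49 = 200.5.
Planner sets x_i = Σα_j = 15 for every i, so X^SO = 5·15 = 75.
W^SO = (Σα)·X^SO − ½·5·(Σα)² = (5/2)·15² = 562.5.
Deadweight loss = W^SO − W^NE = 362.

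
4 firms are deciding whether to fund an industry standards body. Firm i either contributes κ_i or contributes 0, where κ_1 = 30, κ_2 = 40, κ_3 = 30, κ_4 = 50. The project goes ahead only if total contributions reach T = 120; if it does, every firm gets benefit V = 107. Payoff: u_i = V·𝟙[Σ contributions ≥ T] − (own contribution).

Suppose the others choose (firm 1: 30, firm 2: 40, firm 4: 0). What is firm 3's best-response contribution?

Others' total = 70. Even contributing 30 gives 100 < 120: no benefit either way.
Best response: 0.

0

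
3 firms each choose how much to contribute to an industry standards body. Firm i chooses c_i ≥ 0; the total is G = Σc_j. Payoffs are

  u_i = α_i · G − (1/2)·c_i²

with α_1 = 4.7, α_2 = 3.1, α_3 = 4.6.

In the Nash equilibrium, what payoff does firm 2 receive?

Firm i's FOC: ∂u_i/∂c_i = α_i − c_i = 0, so c_i* = α_i.
NE contributions = (4.7, 3.1, 4.6); G = 12.4.
u_2 = α_2·G − ½·(c_2)² = 3.1·12.4 − ½·3.1² = 33.635.

33.635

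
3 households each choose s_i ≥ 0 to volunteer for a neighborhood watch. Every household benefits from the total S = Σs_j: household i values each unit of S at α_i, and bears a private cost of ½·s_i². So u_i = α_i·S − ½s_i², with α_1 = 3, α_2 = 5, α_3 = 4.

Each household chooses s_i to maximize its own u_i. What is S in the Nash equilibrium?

12

Household i's FOC: ∂u_i/∂s_i = α_i − s_i = 0, so s_i* = α_i.
NE contributions = (3, 5, 4); S = 12.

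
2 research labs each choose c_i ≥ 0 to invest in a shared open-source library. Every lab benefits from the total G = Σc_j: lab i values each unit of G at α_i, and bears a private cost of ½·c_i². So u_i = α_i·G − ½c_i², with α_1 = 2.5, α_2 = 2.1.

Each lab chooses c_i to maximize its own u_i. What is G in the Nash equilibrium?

Lab i's FOC: ∂u_i/∂c_i = α_i − c_i = 0, so c_i* = α_i.
NE contributions = (2.5, 2.1); G = 4.6.

4.6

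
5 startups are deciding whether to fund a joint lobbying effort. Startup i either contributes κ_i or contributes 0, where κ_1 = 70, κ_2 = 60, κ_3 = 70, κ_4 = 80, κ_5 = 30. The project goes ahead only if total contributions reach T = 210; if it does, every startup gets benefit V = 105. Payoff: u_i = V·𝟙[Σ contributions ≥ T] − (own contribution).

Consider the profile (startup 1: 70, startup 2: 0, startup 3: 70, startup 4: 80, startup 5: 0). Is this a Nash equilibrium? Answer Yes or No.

Yes

Total = 220 ≥ 210: provided.
Startup 1 (pledges 70, payoff 35): dropping to 0 → total 150, payoff 0. No gain.
Startup 2 (pledges 0, payoff 105): pledging 60 → total 280, payoff 45. No gain.
Startup 3 (pledges 70, payoff 35): dropping to 0 → total 150, payoff 0. No gain.
Startup 4 (pledges 80, payoff 25): dropping to 0 → total 140, payoff 0. No gain.
Startup 5 (pledges 0, payoff 105): pledging 30 → total 250, payoff 75. No gain.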